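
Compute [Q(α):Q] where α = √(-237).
[Q(α):Q] = 2

[Q(α):Q] equals the degree of the minimal polynomial of α. Here α^2 = -237 and x^2 + 237 is irreducible (d = -237 is squarefree, ≠ 1, hence not a square), so deg(m_α) = 2. Thus [Q(α):Q] = 2.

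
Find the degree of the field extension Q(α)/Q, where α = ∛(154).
[Q(α):Q] = 3

The minimal polynomial of α is x^3 - 154, irreducible over Q since 154 is not a perfect cube (so x^3 - 154 has no rational root). Hence [Q(α):Q] = deg(m_α) = 3.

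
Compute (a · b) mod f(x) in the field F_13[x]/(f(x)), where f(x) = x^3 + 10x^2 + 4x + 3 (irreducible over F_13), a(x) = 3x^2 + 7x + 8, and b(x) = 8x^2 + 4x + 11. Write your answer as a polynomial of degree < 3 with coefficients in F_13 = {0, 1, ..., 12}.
a · b ≡ 7x^2 + 10x + 6 (mod f(x))

Multiply in F_13[x]: a(x)·b(x) = (3x^2 + 7x + 8)·(8x^2 + 4x + 11) = 11x^4 + 3x^3 + 8x^2 + 5x + 10. This has degree ≥ 3, so divide by f(x) over F_13: 11x^4 + 3x^3 + 8x^2 + 5x + 10 = (11x + 10)·(x^3 + 10x^2 + 4x + 3) + (7x^2 + 10x + 6). Hence a·b ≡ 7x^2 + 10x + 6 (mod f). (F_13[x]/(f) is a field with 13^3 = 2197 elements since f is irreducible of degree 3.)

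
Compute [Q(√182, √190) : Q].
[Q(√182, √190) : Q] = 4

[Q(√182):Q] = 2 (min poly x^2 - 182, irreducible since 182 is squarefree > 1). For the top step, suppose √190 ∈ Q(√182), say √190 = c + d√182 with c, d ∈ Q. Squaring: 190 = c^2 + 182d^2 + 2cd√182. Since √182 ∉ Q this forces 2cd = 0. If d = 0 then √190 = c ∈ Q, contradicting 190 squarefree > 1. If c = 0 then 190 = 182d^2, so 182·190 = (182d)^2 is a perfect square in Q — but 182·190 = 34580 is not a perfect square (since 182 and 190 are distinct squarefree integers). Contradiction. Hence √190 ∉ Q(√182), so x^2 - 190 stays irreducible over Q(√182) and [Q(√182, √190) : Q(√182)] = 2. By the tower law, [Q(√182, √190) : Q] = 2 · 2 = 4.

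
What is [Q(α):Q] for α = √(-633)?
[Q(α):Q] = 2

[Q(α):Q] equals the degree of the minimal polynomial of α. Here α^2 = -633 and x^2 + 633 is irreducible (d = -633 is squarefree, ≠ 1, hence not a square), so deg(m_α) = 2. Thus [Q(α):Q] = 2.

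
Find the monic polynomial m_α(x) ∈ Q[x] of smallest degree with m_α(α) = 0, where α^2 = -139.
m_α(x) = x^2 + 139

α satisfies α^2 + 139 = 0, so x^2 + 139 annihilates α. Since d = -139 is squarefree and ≠ 1, it is not a perfect square in Q, so x^2 + 139 has no rational root and is therefore irreducible over Q (a degree-2 polynomial over a field is irreducible iff it has no root). Hence m_α(x) = x^2 + 139.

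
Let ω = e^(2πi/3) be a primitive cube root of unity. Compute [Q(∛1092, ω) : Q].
[Q(∛1092, ω) : Q] = 6

[Q(∛1092):Q] = 3 (min poly x^3 - 1092, irreducible since 1092 is not a perfect cube). [Q(ω):Q] = 2 (min poly x^2 + x + 1). Since Q(∛1092) ⊂ R and ω ∉ R, we have ω ∉ Q(∛1092), so x^2 + x + 1 remains irreducible over Q(∛1092) and [Q(∛1092, ω) : Q(∛1092)] = 2. By the tower law, [Q(∛1092, ω) : Q] = 3 · 2 = 6. (In fact Q(∛1092, ω) is the splitting field of x^3 - 1092 over Q.)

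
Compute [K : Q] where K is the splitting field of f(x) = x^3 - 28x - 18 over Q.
[K : Q] = 6

By the rational root test, any rational root of the monic integer polynomial f(x) = x^3 - 28x - 18 must be an integer dividing the constant term -18, i.e. one of ±{1, 2, 3, 6, 9, 18}. Evaluating: f(1) = -45, f(-1) = 9, f(2) = -66, f(-2) = 30, f(3) = -75, f(-3) = 39, f(6) = 30, f(-6) = -66, f(9) = 459, f(-9) = -495, f(18) = 5310, f(-18) = -5346; none is 0, so f has no rational root and is therefore irreducible over Q (a cubic with no linear factor over a field is irreducible). For an irreducible cubic, the Galois group is A_3 or S_3 according as the discriminant disc(f) = -4a^3 - 27b^2 = -4·(-28)^3 - 27·(-18)^2 = 79060 is or is not a square in Q. Here disc(f) = 79060 is not a perfect square in Q, so the Galois group of f over Q is not contained in A_3 and must be all of S_3. The splitting field has degree |S_3| = 6 over Q, so [K : Q] = 6.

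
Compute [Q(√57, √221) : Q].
[Q(√57, √221) : Q] = 4

[Q(√57):Q] = 2 (min poly x^2 - 57, irreducible since 57 is squarefree > 1). For the top step, suppose √221 ∈ Q(√57), say √221 = c + d√57 with c, d ∈ Q. Squaring: 221 = c^2 + 57d^2 + 2cd√57. Since √57 ∉ Q this forces 2cd = 0. If d = 0 then √221 = c ∈ Q, contradicting 221 squarefree > 1. If c = 0 then 221 = 57d^2, so 57·221 = (57d)^2 is a perfect square in Q — but 57·221 = 12597 is not a perfect square (since 57 and 221 are distinct squarefree integers). Contradiction. Hence √221 ∉ Q(√57), so x^2 - 221 stays irreducible over Q(√57) and [Q(√57, √221) : Q(√57)] = 2. By the tower law, [Q(√57, √221) : Q] = 2 · 2 = 4.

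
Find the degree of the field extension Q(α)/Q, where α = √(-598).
[Q(α):Q] = 2

[Q(α):Q] equals the degree of the minimal polynomial of α. Here α^2 = -598 and x^2 + 598 is irreducible (d = -598 is squarefree, ≠ 1, hence not a square), so deg(m_α) = 2. Thus [Q(α):Q] = 2.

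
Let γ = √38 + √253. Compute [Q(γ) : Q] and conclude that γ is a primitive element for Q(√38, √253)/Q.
[Q(γ) : Q] = 4 (equivalently, Q(γ) = Q(√38, √253))

Obviously Q(γ) ⊆ Q(√38, √253), and [Q(√38, √253):Q] = 4 (since 38, 253 are distinct squarefree integers > 1 with 9614 not a perfect square). To show equality we compute the minimal polynomial of γ. From γ = √38 + √253: γ^2 = 38 + 2√(9614) + 253 = 291 + 2√(9614), so γ^2 - 291 = 2√(9614); squaring, (γ^2 - 291)^2 = 4·9614, i.e. γ^4 - 582γ^2 + 84681 - 38456 = 0, i.e. γ^4 - 582γ^2 + 46225 = 0. So γ is a root of x^4 - 582x^2 + 46225. This polynomial is irreducible over Q: it has no rational root (each ±√38 ± √253 is irrational), and any factorization into two quadratics over Q would force √(9614) ∈ Q (pairing opposite roots) or √38, √253 ∈ Q (other pairings), all impossible. Hence [Q(γ):Q] = 4 = [Q(√38, √253):Q], so Q(γ) = Q(√38, √253).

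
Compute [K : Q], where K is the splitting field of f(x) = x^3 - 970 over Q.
[K : Q] = 6

The roots of x^3 - 970 are ∛970, ω∛970, ω^2∛970 where ω = e^(2πi/3) is a primitive cube root of unity, so K = Q(∛970, ω). Now [Q(∛970):Q] = 3 (since 970 is not a perfect cube, x^3 - 970 is irreducible) and [Q(ω):Q] = 2. Both 2 and 3 divide [K:Q], and [K:Q] ≤ 3·2 = 6, so [K:Q] = 6. (Equivalently: Q(∛970) ⊂ R but ω ∉ R, so [K : Q(∛970)] = 2.)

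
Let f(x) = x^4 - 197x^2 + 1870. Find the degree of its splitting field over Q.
[K : Q] = 4

Solving the quadratic in x^2: x^2 = (197 ± √(197^2 - 4·1870))/2 = (197 ± √31329)/2 = (197 ± 177)/2, giving x^2 = 10 or x^2 = 187. So f(x) = (x^2 - 10)(x^2 - 187) and the roots of f are ±√10, ±√187. Hence the splitting field is K = Q(√10, √187). Since 10 and 187 are distinct squarefree integers > 1, their product 1870 is not a perfect square, so √187 ∉ Q(√10). By the tower law [K:Q] = [Q(√10,√187):Q(√10)] · [Q(√10):Q] = 2 · 2 = 4.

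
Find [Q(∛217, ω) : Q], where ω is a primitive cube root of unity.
[Q(∛217, ω) : Q] = 6

[Q(∛217):Q] = 3 (min poly x^3 - 217, irreducible since 217 is not a perfect cube). [Q(ω):Q] = 2 (min poly x^2 + x + 1). Since Q(∛217) ⊂ R and ω ∉ R, we have ω ∉ Q(∛217), so x^2 + x + 1 remains irreducible over Q(∛217) and [Q(∛217, ω) : Q(∛217)] = 2. By the tower law, [Q(∛217, ω) : Q] = 3 · 2 = 6. (In fact Q(∛217, ω) is the splitting field of x^3 - 217 over Q.)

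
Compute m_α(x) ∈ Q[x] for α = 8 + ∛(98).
m_α(x) = x^3 - 24x^2 + 192x - 610

Set β = α - 8 = ∛(98), so β^3 = 98. Then (α - 8)^3 - 98 = 0, i.e. α is a root of g(x) = (x - 8)^3 - 98 = x^3 - 24x^2 + 192x - 610. Since g(x) = h(x - 8) where h(x) = x^3 - 98, and h is irreducible over Q (because 98 is not a perfect cube, so h has no rational root, and a monic cubic with no rational root is irreducible), g is also irreducible (irreducibility is preserved under the substitution x → x - 8). Hence m_α(x) = x^3 - 24x^2 + 192x - 610.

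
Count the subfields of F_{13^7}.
F_{13^7} has 2 subfields

The subfields of F_{p^n} are exactly the fields F_{p^d} for d | n (each is the fixed field of the unique index-d subgroup of Gal(F_{p^n}/F_p) ≅ Z/nZ). The divisors of n = 7 are {1, 7}, giving 2 subfields: F_{13^1}, F_{13^7}.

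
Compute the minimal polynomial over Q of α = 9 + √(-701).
m_α(x) = x^2 - 18x + 782

From α - 9 = √(-701), squaring gives (α - 9)^2 = -701, i.e. α^2 - 18α + 81 = -701, so α^2 - 18α + 782 = 0. The discriminant of x^2 - 18x + 782 is (-18)^2 - 4·(782) = 324 - 3128 = -2804, and 4·(-701) is not a perfect square in Q since -701 is squarefree and ≠ 1. Hence x^2 - 18x + 782 is irreducible over Q and is the minimal polynomial of α.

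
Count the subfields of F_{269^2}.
F_{269^2} has 2 subfields

The subfields of F_{p^n} are exactly the fields F_{p^d} for d | n (each is the fixed field of the unique index-d subgroup of Gal(F_{p^n}/F_p) ≅ Z/nZ). The divisors of n = 2 are {1, 2}, giving 2 subfields: F_{269^1}, F_{269^2}.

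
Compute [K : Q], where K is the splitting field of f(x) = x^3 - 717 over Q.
[K : Q] = 6

The roots of x^3 - 717 are ∛717, ω∛717, ω^2∛717 where ω = e^(2πi/3) is a primitive cube root of unity, so K = Q(∛717, ω). Now [Q(∛717):Q] = 3 (since 717 is not a perfect cube, x^3 - 717 is irreducible) and [Q(ω):Q] = 2. Both 2 and 3 divide [K:Q], and [K:Q] ≤ 3·2 = 6, so [K:Q] = 6. (Equivalently: Q(∛717) ⊂ R but ω ∉ R, so [K : Q(∛717)] = 2.)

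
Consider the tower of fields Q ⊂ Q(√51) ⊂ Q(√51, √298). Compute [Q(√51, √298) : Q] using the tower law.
[Q(√51, √298) : Q] = 4

[Q(√51):Q] = 2 (min poly x^2 - 51, irreducible since 51 is squarefree > 1). For the top step, suppose √298 ∈ Q(√51), say √298 = c + d√51 with c, d ∈ Q. Squaring: 298 = c^2 + 51d^2 + 2cd√51. Since √51 ∉ Q this forces 2cd = 0. If d = 0 then √298 = c ∈ Q, contradicting 298 squarefree > 1. If c = 0 then 298 = 51d^2, so 51·298 = (51d)^2 is a perfect square in Q — but 51·298 = 15198 is not a perfect square (since 51 and 298 are distinct squarefree integers). Contradiction. Hence √298 ∉ Q(√51), so x^2 - 298 stays irreducible over Q(√51) and [Q(√51, √298) : Q(√51)] = 2. By the tower law, [Q(√51, √298) : Q] = 2 · 2 = 4.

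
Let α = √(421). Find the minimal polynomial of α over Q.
m_α(x) = x^2 - 421

α satisfies α^2 - 421 = 0, so x^2 - 421 annihilates α. Since d = 421 is squarefree and ≠ 1, it is not a perfect square in Q, so x^2 - 421 has no rational root and is therefore irreducible over Q (a degree-2 polynomial over a field is irreducible iff it has no root). Hence m_α(x) = x^2 - 421.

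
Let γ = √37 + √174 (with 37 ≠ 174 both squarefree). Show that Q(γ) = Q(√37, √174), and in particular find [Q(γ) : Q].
[Q(γ) : Q] = 4 (equivalently, Q(γ) = Q(√37, √174))

Obviously Q(γ) ⊆ Q(√37, √174), and [Q(√37, √174):Q] = 4 (since 37, 174 are distinct squarefree integers > 1 with 6438 not a perfect square). To show equality we compute the minimal polynomial of γ. From γ = √37 + √174: γ^2 = 37 + 2√(6438) + 174 = 211 + 2√(6438), so γ^2 - 211 = 2√(6438); squaring, (γ^2 - 211)^2 = 4·6438, i.e. γ^4 - 422γ^2 + 44521 - 25752 = 0, i.e. γ^4 - 422γ^2 + 18769 = 0. So γ is a root of x^4 - 422x^2 + 18769. This polynomial is irreducible over Q: it has no rational root (each ±√37 ± √174 is irrational), and any factorization into two quadratics over Q would force √(6438) ∈ Q (pairing opposite roots) or √37, √174 ∈ Q (other pairings), all impossible. Hence [Q(γ):Q] = 4 = [Q(√37, √174):Q], so Q(γ) = Q(√37, √174).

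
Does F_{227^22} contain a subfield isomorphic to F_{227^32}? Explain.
No: F_{227^32} is not a subfield of F_{227^22}

F_{p^m} embeds in F_{p^n} iff m | n. Here 32 ∤ 22 (since 22 = 0·32 + 22 with remainder 22 ≠ 0), so F_{227^32} is not a subfield of F_{227^22}. Equivalently: if it were, the tower law would give 32 = [F_{227^32}:F_227] dividing [F_{227^22}:F_227] = 22, contradiction.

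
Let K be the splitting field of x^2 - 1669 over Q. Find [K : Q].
[K : Q] = 2

f(x) = x^2 - 1669 factors as (x - √1669)(x + √1669). The splitting field is K = Q(√1669). Since 1669 is squarefree and > 1, it is not a perfect square, so x^2 - 1669 is irreducible over Q and [Q(√1669) : Q] = 2. Hence [K : Q] = 2.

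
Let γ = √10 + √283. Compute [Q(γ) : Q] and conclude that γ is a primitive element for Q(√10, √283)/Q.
[Q(γ) : Q] = 4 (equivalently, Q(γ) = Q(√10, √283))

Obviously Q(γ) ⊆ Q(√10, √283), and [Q(√10, √283):Q] = 4 (since 10, 283 are distinct squarefree integers > 1 with 2830 not a perfect square). To show equality we compute the minimal polynomial of γ. From γ = √10 + √283: γ^2 = 10 + 2√(2830) + 283 = 293 + 2√(2830), so γ^2 - 293 = 2√(2830); squaring, (γ^2 - 293)^2 = 4·2830, i.e. γ^4 - 586γ^2 + 85849 - 11320 = 0, i.e. γ^4 - 586γ^2 + 74529 = 0. So γ is a root of x^4 - 586x^2 + 74529. This polynomial is irreducible over Q: it has no rational root (each ±√10 ± √283 is irrational), and any factorization into two quadratics over Q would force √(2830) ∈ Q (pairing opposite roots) or √10, √283 ∈ Q (other pairings), all impossible. Hence [Q(γ):Q] = 4 = [Q(√10, √283):Q], so Q(γ) = Q(√10, √283).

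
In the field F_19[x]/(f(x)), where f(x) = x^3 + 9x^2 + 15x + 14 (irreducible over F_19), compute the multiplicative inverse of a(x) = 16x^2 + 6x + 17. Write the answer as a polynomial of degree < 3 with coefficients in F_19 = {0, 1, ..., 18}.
a(x)^(-1) ≡ 18x^2 + 6x + 5 (mod f(x))

Since f is irreducible over F_19, F_19[x]/(f) is a field and a(x) ≠ 0 has an inverse. Apply the extended Euclidean algorithm to f(x) and a(x) in F_19[x]: f(x) = (6x + 9)·a(x) + (11x + 13);  a(x) = (17x + 15)·(11x + 13) + (12). The last nonzero remainder is the constant 12 = gcd(f, a) in F_19. Back-substituting through the division chain expresses 12 = s(x)·a(x) + t(x)·f(x) with s(x) ≡ 7x^2 + 15x + 3 (mod f), so (7x^2 + 15x + 3)·a(x) ≡ 12 (mod f). Multiplying by 12^(-1) ≡ 8 in F_19 gives a(x)^(-1) ≡ 8·(7x^2 + 15x + 3) ≡ 18x^2 + 6x + 5 (mod f). Check: (16x^2 + 6x + 17)·(18x^2 + 6x + 5) = 3x^4 + 14x^3 + 4x^2 + 18x + 9 ≡ 1 (mod x^3 + 9x^2 + 15x + 14).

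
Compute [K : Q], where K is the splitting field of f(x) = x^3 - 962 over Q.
[K : Q] = 6

The roots of x^3 - 962 are ∛962, ω∛962, ω^2∛962 where ω = e^(2πi/3) is a primitive cube root of unity, so K = Q(∛962, ω). Now [Q(∛962):Q] = 3 (since 962 is not a perfect cube, x^3 - 962 is irreducible) and [Q(ω):Q] = 2. Both 2 and 3 divide [K:Q], and [K:Q] ≤ 3·2 = 6, so [K:Q] = 6. (Equivalently: Q(∛962) ⊂ R but ω ∉ R, so [K : Q(∛962)] = 2.)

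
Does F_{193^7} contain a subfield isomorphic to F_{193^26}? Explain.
No: F_{193^26} is not a subfield of F_{193^7}

F_{p^m} embeds in F_{p^n} iff m | n. Here 26 ∤ 7 (since 7 = 0·26 + 7 with remainder 7 ≠ 0), so F_{193^26} is not a subfield of F_{193^7}. Equivalently: if it were, the tower law would give 26 = [F_{193^26}:F_193] dividing [F_{193^7}:F_193] = 7, contradiction.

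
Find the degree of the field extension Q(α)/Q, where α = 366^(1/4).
[Q(α):Q] = 4

α is a root of x^4 - 366. By Eisenstein's criterion at the prime p = 2 (which divides the constant term 366 but p^2 = 4 does not, since 366 is squarefree), x^4 - 366 is irreducible over Q. Hence [Q(α):Q] = 4.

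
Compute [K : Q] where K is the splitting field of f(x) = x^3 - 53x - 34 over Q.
[K : Q] = 6

By the rational root test, any rational root of the monic integer polynomial f(x) = x^3 - 53x - 34 must be an integer dividing the constant term -34, i.e. one of ±{1, 2, 17, 34}. Evaluating: f(1) = -86, f(-1) = 18, f(2) = -132, f(-2) = 64, f(17) = 3978, f(-17) = -4046, f(34) = 37468, f(-34) = -37536; none is 0, so f has no rational root and is therefore irreducible over Q (a cubic with no linear factor over a field is irreducible). For an irreducible cubic, the Galois group is A_3 or S_3 according as the discriminant disc(f) = -4a^3 - 27b^2 = -4·(-53)^3 - 27·(-34)^2 = 564296 is or is not a square in Q. Here disc(f) = 564296 is not a perfect square in Q, so the Galois group of f over Q is not contained in A_3 and must be all of S_3. The splitting field has degree |S_3| = 6 over Q, so [K : Q] = 6.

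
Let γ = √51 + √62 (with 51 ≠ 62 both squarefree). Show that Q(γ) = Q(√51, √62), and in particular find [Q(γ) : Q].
[Q(γ) : Q] = 4 (equivalently, Q(γ) = Q(√51, √62))

Obviously Q(γ) ⊆ Q(√51, √62), and [Q(√51, √62):Q] = 4 (since 51, 62 are distinct squarefree integers > 1 with 3162 not a perfect square). To show equality we compute the minimal polynomial of γ. From γ = √51 + √62: γ^2 = 51 + 2√(3162) + 62 = 113 + 2√(3162), so γ^2 - 113 = 2√(3162); squaring, (γ^2 - 113)^2 = 4·3162, i.e. γ^4 - 226γ^2 + 12769 - 12648 = 0, i.e. γ^4 - 226γ^2 + 121 = 0. So γ is a root of x^4 - 226x^2 + 121. This polynomial is irreducible over Q: it has no rational root (each ±√51 ± √62 is irrational), and any factorization into two quadratics over Q would force √(3162) ∈ Q (pairing opposite roots) or √51, √62 ∈ Q (other pairings), all impossible. Hence [Q(γ):Q] = 4 = [Q(√51, √62):Q], so Q(γ) = Q(√51, √62).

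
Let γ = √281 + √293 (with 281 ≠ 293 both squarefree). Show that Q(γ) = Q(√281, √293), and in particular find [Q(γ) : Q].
[Q(γ) : Q] = 4 (equivalently, Q(γ) = Q(√281, √293))

Obviously Q(γ) ⊆ Q(√281, √293), and [Q(√281, √293):Q] = 4 (since 281, 293 are distinct squarefree integers > 1 with 82333 not a perfect square). To show equality we compute the minimal polynomial of γ. From γ = √281 + √293: γ^2 = 281 + 2√(82333) + 293 = 574 + 2√(82333), so γ^2 - 574 = 2√(82333); squaring, (γ^2 - 574)^2 = 4·82333, i.e. γ^4 - 1148γ^2 + 329476 - 329332 = 0, i.e. γ^4 - 1148γ^2 + 144 = 0. So γ is a root of x^4 - 1148x^2 + 144. This polynomial is irreducible over Q: it has no rational root (each ±√281 ± √293 is irrational), and any factorization into two quadratics over Q would force √(82333) ∈ Q (pairing opposite roots) or √281, √293 ∈ Q (other pairings), all impossible. Hence [Q(γ):Q] = 4 = [Q(√281, √293):Q], so Q(γ) = Q(√281, √293).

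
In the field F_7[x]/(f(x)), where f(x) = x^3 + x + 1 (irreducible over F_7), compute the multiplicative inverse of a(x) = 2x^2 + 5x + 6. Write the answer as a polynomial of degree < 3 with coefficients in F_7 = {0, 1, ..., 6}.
a(x)^(-1) ≡ 5x^2 + 4x + 1 (mod f(x))

Since f is irreducible over F_7, F_7[x]/(f) is a field and a(x) ≠ 0 has an inverse. Apply the extended Euclidean algorithm to f(x) and a(x) in F_7[x]: f(x) = (4x + 4)·a(x) + (6x + 5);  a(x) = (5x + 6)·(6x + 5) + (4). The last nonzero remainder is the constant 4 = gcd(f, a) in F_7. Back-substituting through the division chain expresses 4 = s(x)·a(x) + t(x)·f(x) with s(x) ≡ 6x^2 + 2x + 4 (mod f), so (6x^2 + 2x + 4)·a(x) ≡ 4 (mod f). Multiplying by 4^(-1) ≡ 2 in F_7 gives a(x)^(-1) ≡ 2·(6x^2 + 2x + 4) ≡ 5x^2 + 4x + 1 (mod f). Check: (2x^2 + 5x + 6)·(5x^2 + 4x + 1) = 3x^4 + 5x^3 + 3x^2 + x + 6 ≡ 1 (mod x^3 + x + 1).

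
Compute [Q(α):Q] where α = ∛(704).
[Q(α):Q] = 3

The minimal polynomial of α is x^3 - 704, irreducible over Q since 704 is not a perfect cube (so x^3 - 704 has no rational root). Hence [Q(α):Q] = deg(m_α) = 3.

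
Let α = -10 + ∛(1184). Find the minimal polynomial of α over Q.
m_α(x) = x^3 + 30x^2 + 300x - 184

Set β = α + 10 = ∛(1184), so β^3 = 1184. Then (α + 10)^3 - 1184 = 0, i.e. α is a root of g(x) = (x + 10)^3 - 1184 = x^3 + 30x^2 + 300x - 184. Since g(x) = h(x + 10) where h(x) = x^3 - 1184, and h is irreducible over Q (because 1184 is not a perfect cube, so h has no rational root, and a monic cubic with no rational root is irreducible), g is also irreducible (irreducibility is preserved under the substitution x → x + 10). Hence m_α(x) = x^3 + 30x^2 + 300x - 184.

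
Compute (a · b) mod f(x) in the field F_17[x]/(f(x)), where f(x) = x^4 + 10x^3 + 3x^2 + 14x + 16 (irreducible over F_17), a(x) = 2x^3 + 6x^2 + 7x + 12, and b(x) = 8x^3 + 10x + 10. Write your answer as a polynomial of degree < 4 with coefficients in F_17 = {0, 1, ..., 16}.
a · b ≡ 11x^3 + 4x^2 + 3x + 10 (mod f(x))

Multiply in F_17[x]: a(x)·b(x) = (2x^3 + 6x^2 + 7x + 12)·(8x^3 + 10x + 10) = 16x^6 + 14x^5 + 8x^4 + 6x^3 + 11x^2 + 3x + 1. This has degree ≥ 4, so divide by f(x) over F_17: 16x^6 + 14x^5 + 8x^4 + 6x^3 + 11x^2 + 3x + 1 = (16x^2 + 7x + 9)·(x^4 + 10x^3 + 3x^2 + 14x + 16) + (11x^3 + 4x^2 + 3x + 10). Hence a·b ≡ 11x^3 + 4x^2 + 3x + 10 (mod f). (F_17[x]/(f) is a field with 17^4 = 83521 elements since f is irreducible of degree 4.)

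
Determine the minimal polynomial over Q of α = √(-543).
m_α(x) = x^2 + 543

α satisfies α^2 + 543 = 0, so x^2 + 543 annihilates α. Since d = -543 is squarefree and ≠ 1, it is not a perfect square in Q, so x^2 + 543 has no rational root and is therefore irreducible over Q (a degree-2 polynomial over a field is irreducible iff it has no root). Hence m_α(x) = x^2 + 543.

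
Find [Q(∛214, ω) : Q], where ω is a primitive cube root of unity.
[Q(∛214, ω) : Q] = 6

[Q(∛214):Q] = 3 (min poly x^3 - 214, irreducible since 214 is not a perfect cube). [Q(ω):Q] = 2 (min poly x^2 + x + 1). Since Q(∛214) ⊂ R and ω ∉ R, we have ω ∉ Q(∛214), so x^2 + x + 1 remains irreducible over Q(∛214) and [Q(∛214, ω) : Q(∛214)] = 2. By the tower law, [Q(∛214, ω) : Q] = 3 · 2 = 6. (In fact Q(∛214, ω) is the splitting field of x^3 - 214 over Q.)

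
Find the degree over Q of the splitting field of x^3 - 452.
[K : Q] = 6

The roots of x^3 - 452 are ∛452, ω∛452, ω^2∛452 where ω = e^(2πi/3) is a primitive cube root of unity, so K = Q(∛452, ω). Now [Q(∛452):Q] = 3 (since 452 is not a perfect cube, x^3 - 452 is irreducible) and [Q(ω):Q] = 2. Both 2 and 3 divide [K:Q], and [K:Q] ≤ 3·2 = 6, so [K:Q] = 6. (Equivalently: Q(∛452) ⊂ R but ω ∉ R, so [K : Q(∛452)] = 2.)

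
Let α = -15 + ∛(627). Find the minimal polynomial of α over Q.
m_α(x) = x^3 + 45x^2 + 675x + 2748

Set β = α + 15 = ∛(627), so β^3 = 627. Then (α + 15)^3 - 627 = 0, i.e. α is a root of g(x) = (x + 15)^3 - 627 = x^3 + 45x^2 + 675x + 2748. Since g(x) = h(x + 15) where h(x) = x^3 - 627, and h is irreducible over Q (because 627 is not a perfect cube, so h has no rational root, and a monic cubic with no rational root is irreducible), g is also irreducible (irreducibility is preserved under the substitution x → x + 15). Hence m_α(x) = x^3 + 45x^2 + 675x + 2748.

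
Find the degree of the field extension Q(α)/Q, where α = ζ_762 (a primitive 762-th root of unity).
[Q(α):Q] = 252

The minimal polynomial of ζ_762 over Q is the 762-th cyclotomic polynomial Φ_762(x), which is irreducible over Q and has degree φ(762) = 252. Hence [Q(α):Q] = φ(762) = 252.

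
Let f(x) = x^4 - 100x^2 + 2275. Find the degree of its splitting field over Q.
[K : Q] = 4

Solving the quadratic in x^2: x^2 = (100 ± √(100^2 - 4·2275))/2 = (100 ± √900)/2 = (100 ± 30)/2, giving x^2 = 35 or x^2 = 65. So f(x) = (x^2 - 35)(x^2 - 65) and the roots of f are ±√35, ±√65. Hence the splitting field is K = Q(√35, √65). Since 35 and 65 are distinct squarefree integers > 1, their product 2275 is not a perfect square, so √65 ∉ Q(√35). By the tower law [K:Q] = [Q(√35,√65):Q(√35)] · [Q(√35):Q] = 2 · 2 = 4.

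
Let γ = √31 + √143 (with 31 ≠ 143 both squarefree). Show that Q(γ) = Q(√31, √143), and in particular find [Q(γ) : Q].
[Q(γ) : Q] = 4 (equivalently, Q(γ) = Q(√31, √143))

Obviously Q(γ) ⊆ Q(√31, √143), and [Q(√31, √143):Q] = 4 (since 31, 143 are distinct squarefree integers > 1 with 4433 not a perfect square). To show equality we compute the minimal polynomial of γ. From γ = √31 + √143: γ^2 = 31 + 2√(4433) + 143 = 174 + 2√(4433), so γ^2 - 174 = 2√(4433); squaring, (γ^2 - 174)^2 = 4·4433, i.e. γ^4 - 348γ^2 + 30276 - 17732 = 0, i.e. γ^4 - 348γ^2 + 12544 = 0. So γ is a root of x^4 - 348x^2 + 12544. This polynomial is irreducible over Q: it has no rational root (each ±√31 ± √143 is irrational), and any factorization into two quadratics over Q would force √(4433) ∈ Q (pairing opposite roots) or √31, √143 ∈ Q (other pairings), all impossible. Hence [Q(γ):Q] = 4 = [Q(√31, √143):Q], so Q(γ) = Q(√31, √143).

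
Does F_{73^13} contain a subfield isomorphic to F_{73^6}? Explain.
No: F_{73^6} is not a subfield of F_{73^13}

F_{p^m} embeds in F_{p^n} iff m | n. Here 6 ∤ 13 (since 13 = 2·6 + 1 with remainder 1 ≠ 0), so F_{73^6} is not a subfield of F_{73^13}. Equivalently: if it were, the tower law would give 6 = [F_{73^6}:F_73] dividing [F_{73^13}:F_73] = 13, contradiction.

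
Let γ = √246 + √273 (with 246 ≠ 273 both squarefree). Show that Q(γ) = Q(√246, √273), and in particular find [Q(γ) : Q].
[Q(γ) : Q] = 4 (equivalently, Q(γ) = Q(√246, √273))

Obviously Q(γ) ⊆ Q(√246, √273), and [Q(√246, √273):Q] = 4 (since 246, 273 are distinct squarefree integers > 1 with 67158 not a perfect square). To show equality we compute the minimal polynomial of γ. From γ = √246 + √273: γ^2 = 246 + 2√(67158) + 273 = 519 + 2√(67158), so γ^2 - 519 = 2√(67158); squaring, (γ^2 - 519)^2 = 4·67158, i.e. γ^4 - 1038γ^2 + 269361 - 268632 = 0, i.e. γ^4 - 1038γ^2 + 729 = 0. So γ is a root of x^4 - 1038x^2 + 729. This polynomial is irreducible over Q: it has no rational root (each ±√246 ± √273 is irrational), and any factorization into two quadratics over Q would force √(67158) ∈ Q (pairing opposite roots) or √246, √273 ∈ Q (other pairings), all impossible. Hence [Q(γ):Q] = 4 = [Q(√246, √273):Q], so Q(γ) = Q(√246, √273).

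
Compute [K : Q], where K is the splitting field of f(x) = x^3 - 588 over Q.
[K : Q] = 6

The roots of x^3 - 588 are ∛588, ω∛588, ω^2∛588 where ω = e^(2πi/3) is a primitive cube root of unity, so K = Q(∛588, ω). Now [Q(∛588):Q] = 3 (since 588 is not a perfect cube, x^3 - 588 is irreducible) and [Q(ω):Q] = 2. Both 2 and 3 divide [K:Q], and [K:Q] ≤ 3·2 = 6, so [K:Q] = 6. (Equivalently: Q(∛588) ⊂ R but ω ∉ R, so [K : Q(∛588)] = 2.)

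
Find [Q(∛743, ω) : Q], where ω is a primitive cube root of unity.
[Q(∛743, ω) : Q] = 6

[Q(∛743):Q] = 3 (min poly x^3 - 743, irreducible since 743 is not a perfect cube). [Q(ω):Q] = 2 (min poly x^2 + x + 1). Since Q(∛743) ⊂ R and ω ∉ R, we have ω ∉ Q(∛743), so x^2 + x + 1 remains irreducible over Q(∛743) and [Q(∛743, ω) : Q(∛743)] = 2. By the tower law, [Q(∛743, ω) : Q] = 3 · 2 = 6. (In fact Q(∛743, ω) is the splitting field of x^3 - 743 over Q.)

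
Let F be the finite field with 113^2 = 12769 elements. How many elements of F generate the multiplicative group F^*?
There are φ(12768) = 3456 primitive elements

F_q^* is cyclic of order q - 1 = 12768. A cyclic group of order m has exactly φ(m) generators. Here m = 12768 = 2^5 · 3 · 7 · 19, so the number of primitive elements is φ(12768) = 3456.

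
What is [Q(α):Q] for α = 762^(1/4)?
[Q(α):Q] = 4

α is a root of x^4 - 762. By Eisenstein's criterion at the prime p = 2 (which divides the constant term 762 but p^2 = 4 does not, since 762 is squarefree), x^4 - 762 is irreducible over Q. Hence [Q(α):Q] = 4.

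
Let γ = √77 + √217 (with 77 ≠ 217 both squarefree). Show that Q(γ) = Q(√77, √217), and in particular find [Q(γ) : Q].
[Q(γ) : Q] = 4 (equivalently, Q(γ) = Q(√77, √217))

Obviously Q(γ) ⊆ Q(√77, √217), and [Q(√77, √217):Q] = 4 (since 77, 217 are distinct squarefree integers > 1 with 16709 not a perfect square). To show equality we compute the minimal polynomial of γ. From γ = √77 + √217: γ^2 = 77 + 2√(16709) + 217 = 294 + 2√(16709), so γ^2 - 294 = 2√(16709); squaring, (γ^2 - 294)^2 = 4·16709, i.e. γ^4 - 588γ^2 + 86436 - 66836 = 0, i.e. γ^4 - 588γ^2 + 19600 = 0. So γ is a root of x^4 - 588x^2 + 19600. This polynomial is irreducible over Q: it has no rational root (each ±√77 ± √217 is irrational), and any factorization into two quadratics over Q would force √(16709) ∈ Q (pairing opposite roots) or √77, √217 ∈ Q (other pairings), all impossible. Hence [Q(γ):Q] = 4 = [Q(√77, √217):Q], so Q(γ) = Q(√77, √217).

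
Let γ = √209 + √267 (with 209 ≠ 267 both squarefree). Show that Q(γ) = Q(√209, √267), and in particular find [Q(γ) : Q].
[Q(γ) : Q] = 4 (equivalently, Q(γ) = Q(√209, √267))

Obviously Q(γ) ⊆ Q(√209, √267), and [Q(√209, √267):Q] = 4 (since 209, 267 are distinct squarefree integers > 1 with 55803 not a perfect square). To show equality we compute the minimal polynomial of γ. From γ = √209 + √267: γ^2 = 209 + 2√(55803) + 267 = 476 + 2√(55803), so γ^2 - 476 = 2√(55803); squaring, (γ^2 - 476)^2 = 4·55803, i.e. γ^4 - 952γ^2 + 226576 - 223212 = 0, i.e. γ^4 - 952γ^2 + 3364 = 0. So γ is a root of x^4 - 952x^2 + 3364. This polynomial is irreducible over Q: it has no rational root (each ±√209 ± √267 is irrational), and any factorization into two quadratics over Q would force √(55803) ∈ Q (pairing opposite roots) or √209, √267 ∈ Q (other pairings), all impossible. Hence [Q(γ):Q] = 4 = [Q(√209, √267):Q], so Q(γ) = Q(√209, √267).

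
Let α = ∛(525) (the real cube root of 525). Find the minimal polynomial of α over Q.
m_α(x) = x^3 - 525

α satisfies α^3 = 525, so x^3 - 525 annihilates α. By the rational root test, a rational root p/q (in lowest terms) of x^3 - 525 would satisfy p^3 = 525 q^3, forcing q = 1 and p^3 = 525; but 525 is not a perfect cube, contradiction. A monic cubic over Q with no rational root is irreducible (any nontrivial factorization would include a linear factor). Hence x^3 - 525 is the minimal polynomial of α, and in particular [Q(α):Q] = 3.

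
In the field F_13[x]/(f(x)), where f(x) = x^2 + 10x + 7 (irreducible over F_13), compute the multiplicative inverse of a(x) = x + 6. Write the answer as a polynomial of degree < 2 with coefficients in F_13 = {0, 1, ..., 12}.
a(x)^(-1) ≡ 10x + 1 (mod f(x))

Since f is irreducible over F_13, F_13[x]/(f) is a field and a(x) ≠ 0 has an inverse. Apply the extended Euclidean algorithm to f(x) and a(x) in F_13[x]: f(x) = (x + 4)·a(x) + (9). The last nonzero remainder is the constant 9 = gcd(f, a) in F_13. Back-substituting through the division chain expresses 9 = s(x)·a(x) + t(x)·f(x) with s(x) ≡ 12x + 9 (mod f), so (12x + 9)·a(x) ≡ 9 (mod f). Multiplying by 9^(-1) ≡ 3 in F_13 gives a(x)^(-1) ≡ 3·(12x + 9) ≡ 10x + 1 (mod f). Check: (x + 6)·(10x + 1) = 10x^2 + 9x + 6 ≡ 1 (mod x^2 + 10x + 7).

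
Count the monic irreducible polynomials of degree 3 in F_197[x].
There are 2548392 monic irreducible polynomials of degree 3 over F_197

Each element of F_{197^3} that lies in no proper subfield is a root of exactly one monic irreducible of degree 3 over F_197, and each such polynomial has 3 distinct roots in F_{197^3}. By Möbius inversion the count is N_197(3) = (1/3) Σ_{d|3} μ(3/d) · 197^d = (1/3)(μ(3)·197^1 + μ(1)·197^3) = 7645176/3 = 2548392.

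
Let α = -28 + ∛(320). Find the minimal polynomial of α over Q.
m_α(x) = x^3 + 84x^2 + 2352x + 21632

Set β = α + 28 = ∛(320), so β^3 = 320. Then (α + 28)^3 - 320 = 0, i.e. α is a root of g(x) = (x + 28)^3 - 320 = x^3 + 84x^2 + 2352x + 21632. Since g(x) = h(x + 28) where h(x) = x^3 - 320, and h is irreducible over Q (because 320 is not a perfect cube, so h has no rational root, and a monic cubic with no rational root is irreducible), g is also irreducible (irreducibility is preserved under the substitution x → x + 28). Hence m_α(x) = x^3 + 84x^2 + 2352x + 21632.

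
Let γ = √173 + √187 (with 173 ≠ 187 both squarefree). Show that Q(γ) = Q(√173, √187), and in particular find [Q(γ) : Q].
[Q(γ) : Q] = 4 (equivalently, Q(γ) = Q(√173, √187))

Obviously Q(γ) ⊆ Q(√173, √187), and [Q(√173, √187):Q] = 4 (since 173, 187 are distinct squarefree integers > 1 with 32351 not a perfect square). To show equality we compute the minimal polynomial of γ. From γ = √173 + √187: γ^2 = 173 + 2√(32351) + 187 = 360 + 2√(32351), so γ^2 - 360 = 2√(32351); squaring, (γ^2 - 360)^2 = 4·32351, i.e. γ^4 - 720γ^2 + 129600 - 129404 = 0, i.e. γ^4 - 720γ^2 + 196 = 0. So γ is a root of x^4 - 720x^2 + 196. This polynomial is irreducible over Q: it has no rational root (each ±√173 ± √187 is irrational), and any factorization into two quadratics over Q would force √(32351) ∈ Q (pairing opposite roots) or √173, √187 ∈ Q (other pairings), all impossible. Hence [Q(γ):Q] = 4 = [Q(√173, √187):Q], so Q(γ) = Q(√173, √187).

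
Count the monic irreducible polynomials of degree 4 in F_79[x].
There are 9735960 monic irreducible polynomials of degree 4 over F_79

Each element of F_{79^4} that lies in no proper subfield is a root of exactly one monic irreducible of degree 4 over F_79, and each such polynomial has 4 distinct roots in F_{79^4}. By Möbius inversion the count is N_79(4) = (1/4) Σ_{d|4} μ(4/d) · 79^d = (1/4)(μ(4)·79^1 + μ(2)·79^2 + μ(1)·79^4) = 38943840/4 = 9735960.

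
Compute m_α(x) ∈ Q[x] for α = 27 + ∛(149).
m_α(x) = x^3 - 81x^2 + 2187x - 19832

Set β = α - 27 = ∛(149), so β^3 = 149. Then (α - 27)^3 - 149 = 0, i.e. α is a root of g(x) = (x - 27)^3 - 149 = x^3 - 81x^2 + 2187x - 19832. Since g(x) = h(x - 27) where h(x) = x^3 - 149, and h is irreducible over Q (because 149 is not a perfect cube, so h has no rational root, and a monic cubic with no rational root is irreducible), g is also irreducible (irreducibility is preserved under the substitution x → x - 27). Hence m_α(x) = x^3 - 81x^2 + 2187x - 19832.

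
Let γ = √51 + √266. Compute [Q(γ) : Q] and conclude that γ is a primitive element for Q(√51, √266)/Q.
[Q(γ) : Q] = 4 (equivalently, Q(γ) = Q(√51, √266))

Obviously Q(γ) ⊆ Q(√51, √266), and [Q(√51, √266):Q] = 4 (since 51, 266 are distinct squarefree integers > 1 with 13566 not a perfect square). To show equality we compute the minimal polynomial of γ. From γ = √51 + √266: γ^2 = 51 + 2√(13566) + 266 = 317 + 2√(13566), so γ^2 - 317 = 2√(13566); squaring, (γ^2 - 317)^2 = 4·13566, i.e. γ^4 - 634γ^2 + 100489 - 54264 = 0, i.e. γ^4 - 634γ^2 + 46225 = 0. So γ is a root of x^4 - 634x^2 + 46225. This polynomial is irreducible over Q: it has no rational root (each ±√51 ± √266 is irrational), and any factorization into two quadratics over Q would force √(13566) ∈ Q (pairing opposite roots) or √51, √266 ∈ Q (other pairings), all impossible. Hence [Q(γ):Q] = 4 = [Q(√51, √266):Q], so Q(γ) = Q(√51, √266).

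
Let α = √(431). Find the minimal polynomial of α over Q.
m_α(x) = x^2 - 431

α satisfies α^2 - 431 = 0, so x^2 - 431 annihilates α. Since d = 431 is squarefree and ≠ 1, it is not a perfect square in Q, so x^2 - 431 has no rational root and is therefore irreducible over Q (a degree-2 polynomial over a field is irreducible iff it has no root). Hence m_α(x) = x^2 - 431.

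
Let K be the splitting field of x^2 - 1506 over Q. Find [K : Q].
[K : Q] = 2

f(x) = x^2 - 1506 factors as (x - √1506)(x + √1506). The splitting field is K = Q(√1506). Since 1506 is squarefree and > 1, it is not a perfect square, so x^2 - 1506 is irreducible over Q and [Q(√1506) : Q] = 2. Hence [K : Q] = 2.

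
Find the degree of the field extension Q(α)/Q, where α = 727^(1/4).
[Q(α):Q] = 4

α is a root of x^4 - 727. By Eisenstein's criterion at the prime p = 727 (which divides the constant term 727 but p^2 = 528529 does not, since 727 is squarefree), x^4 - 727 is irreducible over Q. Hence [Q(α):Q] = 4.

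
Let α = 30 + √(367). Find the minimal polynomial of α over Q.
m_α(x) = x^2 - 60x + 533

From α - 30 = √(367), squaring gives (α - 30)^2 = 367, i.e. α^2 - 60α + 900 = 367, so α^2 - 60α + 533 = 0. The discriminant of x^2 - 60x + 533 is (-60)^2 - 4·(533) = 3600 - 2132 = 1468, and 4·(367) is not a perfect square in Q since 367 is squarefree and ≠ 1. Hence x^2 - 60x + 533 is irreducible over Q and is the minimal polynomial of α.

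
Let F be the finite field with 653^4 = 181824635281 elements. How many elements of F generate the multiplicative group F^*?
There are φ(181824635280) = 47745884160 primitive elements

F_q^* is cyclic of order q - 1 = 181824635280. A cyclic group of order m has exactly φ(m) generators. Here m = 181824635280 = 2^4 · 3 · 5 · 109 · 163 · 42641, so the number of primitive elements is φ(181824635280) = 47745884160.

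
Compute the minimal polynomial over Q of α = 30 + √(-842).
m_α(x) = x^2 - 60x + 1742

From α - 30 = √(-842), squaring gives (α - 30)^2 = -842, i.e. α^2 - 60α + 900 = -842, so α^2 - 60α + 1742 = 0. The discriminant of x^2 - 60x + 1742 is (-60)^2 - 4·(1742) = 3600 - 6968 = -3368, and 4·(-842) is not a perfect square in Q since -842 is squarefree and ≠ 1. Hence x^2 - 60x + 1742 is irreducible over Q and is the minimal polynomial of α.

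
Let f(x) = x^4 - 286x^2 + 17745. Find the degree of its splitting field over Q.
[K : Q] = 4

Solving the quadratic in x^2: x^2 = (286 ± √(286^2 - 4·17745))/2 = (286 ± √10816)/2 = (286 ± 104)/2, giving x^2 = 91 or x^2 = 195. So f(x) = (x^2 - 91)(x^2 - 195) and the roots of f are ±√91, ±√195. Hence the splitting field is K = Q(√91, √195). Since 91 and 195 are distinct squarefree integers > 1, their product 17745 is not a perfect square, so √195 ∉ Q(√91). By the tower law [K:Q] = [Q(√91,√195):Q(√91)] · [Q(√91):Q] = 2 · 2 = 4.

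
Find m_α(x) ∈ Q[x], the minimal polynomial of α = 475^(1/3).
m_α(x) = x^3 - 475

α satisfies α^3 = 475, so x^3 - 475 annihilates α. By the rational root test, a rational root p/q (in lowest terms) of x^3 - 475 would satisfy p^3 = 475 q^3, forcing q = 1 and p^3 = 475; but 475 is not a perfect cube, contradiction. A monic cubic over Q with no rational root is irreducible (any nontrivial factorization would include a linear factor). Hence x^3 - 475 is the minimal polynomial of α, and in particular [Q(α):Q] = 3.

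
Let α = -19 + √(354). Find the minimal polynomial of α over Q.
m_α(x) = x^2 + 38x + 7

From α + 19 = √(354), squaring gives (α + 19)^2 = 354, i.e. α^2 + 38α + 361 = 354, so α^2 + 38α + 7 = 0. The discriminant of x^2 + 38x + 7 is (38)^2 - 4·(7) = 1444 - 28 = 1416, and 4·(354) is not a perfect square in Q since 354 is squarefree and ≠ 1. Hence x^2 + 38x + 7 is irreducible over Q and is the minimal polynomial of α.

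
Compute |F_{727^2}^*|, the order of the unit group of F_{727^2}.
|F_{727^2}^*| = 528528

F_{727^2} has 727^2 = 528529 elements; its multiplicative group consists of all nonzero elements, so |F_{727^2}^*| = 528529 - 1 = 528528. (It is cyclic since any finite subgroup of the multiplicative group of a field is cyclic.)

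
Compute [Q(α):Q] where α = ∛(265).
[Q(α):Q] = 3

The minimal polynomial of α is x^3 - 265, irreducible over Q since 265 is not a perfect cube (so x^3 - 265 has no rational root). Hence [Q(α):Q] = deg(m_α) = 3.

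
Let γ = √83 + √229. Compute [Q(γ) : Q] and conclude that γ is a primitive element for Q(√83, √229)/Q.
[Q(γ) : Q] = 4 (equivalently, Q(γ) = Q(√83, √229))

Obviously Q(γ) ⊆ Q(√83, √229), and [Q(√83, √229):Q] = 4 (since 83, 229 are distinct squarefree integers > 1 with 19007 not a perfect square). To show equality we compute the minimal polynomial of γ. From γ = √83 + √229: γ^2 = 83 + 2√(19007) + 229 = 312 + 2√(19007), so γ^2 - 312 = 2√(19007); squaring, (γ^2 - 312)^2 = 4·19007, i.e. γ^4 - 624γ^2 + 97344 - 76028 = 0, i.e. γ^4 - 624γ^2 + 21316 = 0. So γ is a root of x^4 - 624x^2 + 21316. This polynomial is irreducible over Q: it has no rational root (each ±√83 ± √229 is irrational), and any factorization into two quadratics over Q would force √(19007) ∈ Q (pairing opposite roots) or √83, √229 ∈ Q (other pairings), all impossible. Hence [Q(γ):Q] = 4 = [Q(√83, √229):Q], so Q(γ) = Q(√83, √229).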